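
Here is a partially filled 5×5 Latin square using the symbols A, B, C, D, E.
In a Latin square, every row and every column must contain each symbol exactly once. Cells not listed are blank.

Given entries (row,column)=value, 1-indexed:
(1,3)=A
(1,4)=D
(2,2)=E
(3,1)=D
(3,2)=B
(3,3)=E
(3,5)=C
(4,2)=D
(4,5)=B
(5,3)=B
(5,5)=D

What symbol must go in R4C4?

Row 1, column 2: row 1 has {A, D} and column 2 has {B, D, E}, leaving only C.
Row 1, column 5: row 1 has {A, C, D} and column 5 has {B, C, D}, leaving only E.
Row 1, column 1: row 1 has {A, C, D, E} and column 1 has {D}, leaving only B.
Row 2, column 5: row 2 has {E} and column 5 has {B, C, D, E}, leaving only A.
Row 2, column 1: row 2 has {A, E} and column 1 has {B, D}, leaving only C.
Row 2, column 3: row 2 has {A, C, E} and column 3 has {A, B, E}, leaving only D.
Row 2, column 4: row 2 has {A, C, D, E} and column 4 has {D}, leaving only B.
Row 3, column 4: row 3 has {B, C, D, E} and column 4 has {B, D}, leaving only A.
Row 4, column 3: row 4 has {B, D} and column 3 has {A, B, D, E}, leaving only C.
Row 4 already has {B, C, D} and column 4 already has {A, B, D}, so row 4, column 4 must be E.

E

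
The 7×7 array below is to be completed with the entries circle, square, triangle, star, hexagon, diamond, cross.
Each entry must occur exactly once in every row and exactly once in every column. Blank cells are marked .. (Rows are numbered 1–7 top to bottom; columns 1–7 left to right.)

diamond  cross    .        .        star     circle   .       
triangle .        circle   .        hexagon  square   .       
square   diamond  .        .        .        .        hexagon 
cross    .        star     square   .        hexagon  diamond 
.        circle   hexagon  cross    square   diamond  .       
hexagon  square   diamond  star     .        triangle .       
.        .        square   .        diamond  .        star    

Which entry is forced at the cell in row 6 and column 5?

cross

Row 1, column 3: row 1 has {circle, star, diamond, cross} and column 3 has {circle, square, star, hexagon, diamond}, leaving only triangle.
Row 1, column 4: row 1 has {circle, triangle, star, diamond, cross} and column 4 has {square, star, cross}, leaving only hexagon.
Row 1, column 7: row 1 has {circle, triangle, star, hexagon, diamond, cross} and column 7 has {star, hexagon, diamond}, leaving only square.
Row 2, column 2: row 2 has {circle, square, triangle, hexagon} and column 2 has {circle, square, diamond, cross}, leaving only star.
Row 2, column 4: row 2 has {circle, square, triangle, star, hexagon} and column 4 has {square, star, hexagon, cross}, leaving only diamond.
Row 2, column 7: row 2 has {circle, square, triangle, star, hexagon, diamond} and column 7 has {square, star, hexagon, diamond}, leaving only cross.
Row 3, column 3: row 3 has {square, hexagon, diamond} and column 3 has {circle, square, triangle, star, hexagon, diamond}, leaving only cross.
Row 3, column 6: row 3 has {square, hexagon, diamond, cross} and column 6 has {circle, square, triangle, hexagon, diamond}, leaving only star.
Row 4, column 2: row 4 has {square, star, hexagon, diamond, cross} and column 2 has {circle, square, star, diamond, cross}, leaving only triangle.
Row 4, column 5: row 4 has {square, triangle, star, hexagon, diamond, cross} and column 5 has {square, star, hexagon, diamond}, leaving only circle.
Row 6 already has {square, triangle, star, hexagon, diamond} and column 5 already has {circle, square, star, hexagon, diamond}, so row 6, column 5 must be cross.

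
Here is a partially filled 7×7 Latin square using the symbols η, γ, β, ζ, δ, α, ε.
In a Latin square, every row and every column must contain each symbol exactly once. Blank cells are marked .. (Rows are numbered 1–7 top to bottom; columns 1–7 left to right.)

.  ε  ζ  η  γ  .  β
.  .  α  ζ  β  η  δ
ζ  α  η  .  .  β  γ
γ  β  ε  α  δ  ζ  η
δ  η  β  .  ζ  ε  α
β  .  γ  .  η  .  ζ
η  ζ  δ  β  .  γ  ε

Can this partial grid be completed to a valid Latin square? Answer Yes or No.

No row or column among the givens repeats a symbol, and propagating forced cells runs into no contradiction.
One valid completion exists (for instance, α ε ζ η γ δ β / ε γ α ζ β η δ / ζ α η δ ε β γ / γ β ε α δ ζ η / δ η β γ ζ ε α / β δ γ ε η α ζ / η ζ δ β α γ ε).

Yes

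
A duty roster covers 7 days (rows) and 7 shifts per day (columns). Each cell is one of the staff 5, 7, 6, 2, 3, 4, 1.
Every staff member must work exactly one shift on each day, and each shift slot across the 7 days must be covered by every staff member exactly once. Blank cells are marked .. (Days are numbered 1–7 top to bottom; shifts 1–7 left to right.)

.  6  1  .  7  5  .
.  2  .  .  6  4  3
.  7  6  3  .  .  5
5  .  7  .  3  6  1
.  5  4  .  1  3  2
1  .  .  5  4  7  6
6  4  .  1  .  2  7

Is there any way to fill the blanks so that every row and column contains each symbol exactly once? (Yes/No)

No

Day 4, shift 2: day 4 together with shift 2 already contain {5, 7, 6, 2, 3, 4, 1} — every symbol — so nothing can go there. The grid has no valid completion.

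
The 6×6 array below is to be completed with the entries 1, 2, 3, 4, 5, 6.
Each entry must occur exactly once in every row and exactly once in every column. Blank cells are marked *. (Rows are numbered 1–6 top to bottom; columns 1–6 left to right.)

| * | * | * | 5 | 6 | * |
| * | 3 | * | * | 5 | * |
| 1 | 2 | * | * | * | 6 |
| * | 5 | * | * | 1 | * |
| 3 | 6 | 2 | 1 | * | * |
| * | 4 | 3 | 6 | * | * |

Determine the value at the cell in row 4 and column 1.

4

Row 1, column 2: row 1 has {5, 6} and column 2 has {2, 3, 4, 5, 6}, leaving only 1.
Row 1, column 3: row 1 has {1, 5, 6} and column 3 has {2, 3}, leaving only 4.
Row 1, column 1: row 1 has {1, 4, 5, 6} and column 1 has {1, 3}, leaving only 2.
Row 1, column 6: row 1 has {1, 2, 4, 5, 6} and column 6 has {6}, leaving only 3.
Row 3, column 3: row 3 has {1, 2, 6} and column 3 has {2, 3, 4}, leaving only 5.
Row 4, column 3: row 4 has {1, 5} and column 3 has {2, 3, 4, 5}, leaving only 6.
Row 4 already has {1, 5, 6} and column 1 already has {1, 2, 3}, so row 4, column 1 must be 4.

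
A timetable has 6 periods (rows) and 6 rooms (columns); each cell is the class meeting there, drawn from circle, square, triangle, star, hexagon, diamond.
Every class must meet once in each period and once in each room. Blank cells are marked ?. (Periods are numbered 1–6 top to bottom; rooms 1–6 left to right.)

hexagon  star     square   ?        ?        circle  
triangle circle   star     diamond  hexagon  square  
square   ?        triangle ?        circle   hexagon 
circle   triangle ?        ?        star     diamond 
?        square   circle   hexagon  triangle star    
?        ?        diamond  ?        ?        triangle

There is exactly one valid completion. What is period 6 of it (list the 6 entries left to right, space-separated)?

Period 6, room 1: period 6 has {triangle, diamond} and room 1 has {circle, square, triangle, hexagon}, leaving only star.
Period 6, room 2: period 6 has {triangle, star, diamond} and room 2 has {circle, square, triangle, star}, leaving only hexagon.
Period 6, room 5: period 6 has {triangle, star, hexagon, diamond} and room 5 has {circle, triangle, star, hexagon}, leaving only square.
Period 6, room 4: period 6 has {square, triangle, star, hexagon, diamond} and room 4 has {hexagon, diamond}, leaving only circle.
So period 6 reads: star hexagon diamond circle square triangle.

star hexagon diamond circle square triangle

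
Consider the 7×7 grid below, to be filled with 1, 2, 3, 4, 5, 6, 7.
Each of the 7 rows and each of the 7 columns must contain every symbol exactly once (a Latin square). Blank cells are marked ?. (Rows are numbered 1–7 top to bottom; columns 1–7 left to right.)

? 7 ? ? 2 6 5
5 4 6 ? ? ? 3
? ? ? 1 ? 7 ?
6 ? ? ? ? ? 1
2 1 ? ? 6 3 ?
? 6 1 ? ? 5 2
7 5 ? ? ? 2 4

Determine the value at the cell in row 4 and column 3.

7

Row 2, column 6: row 2 has {3, 4, 5, 6} and column 6 has {2, 3, 5, 6, 7}, leaving only 1.
Row 2, column 5: row 2 has {1, 3, 4, 5, 6} and column 5 has {2, 6}, leaving only 7.
Row 2, column 4: row 2 has {1, 3, 4, 5, 6, 7} and column 4 has {1}, leaving only 2.
Row 3, column 7: row 3 has {1, 7} and column 7 has {1, 2, 3, 4, 5}, leaving only 6.
Row 4, column 6: row 4 has {1, 6} and column 6 has {1, 2, 3, 5, 6, 7}, leaving only 4.
Row 5, column 7: row 5 has {1, 2, 3, 6} and column 7 has {1, 2, 3, 4, 5, 6}, leaving only 7.
Row 7, column 3: row 7 has {2, 4, 5, 7} and column 3 has {1, 6}, leaving only 3.
Row 1, column 3: row 1 has {2, 5, 6, 7} and column 3 has {1, 3, 6}, leaving only 4.
Row 1, column 4: row 1 has {2, 4, 5, 6, 7} and column 4 has {1, 2}, leaving only 3.
Row 1, column 1: row 1 has {2, 3, 4, 5, 6, 7} and column 1 has {2, 5, 6, 7}, leaving only 1.
Row 5, column 3: row 5 has {1, 2, 3, 6, 7} and column 3 has {1, 3, 4, 6}, leaving only 5.
Row 3, column 3: row 3 has {1, 6, 7} and column 3 has {1, 3, 4, 5, 6}, leaving only 2.
Row 4 already has {1, 4, 6} and column 3 already has {1, 2, 3, 4, 5, 6}, so row 4, column 3 must be 7.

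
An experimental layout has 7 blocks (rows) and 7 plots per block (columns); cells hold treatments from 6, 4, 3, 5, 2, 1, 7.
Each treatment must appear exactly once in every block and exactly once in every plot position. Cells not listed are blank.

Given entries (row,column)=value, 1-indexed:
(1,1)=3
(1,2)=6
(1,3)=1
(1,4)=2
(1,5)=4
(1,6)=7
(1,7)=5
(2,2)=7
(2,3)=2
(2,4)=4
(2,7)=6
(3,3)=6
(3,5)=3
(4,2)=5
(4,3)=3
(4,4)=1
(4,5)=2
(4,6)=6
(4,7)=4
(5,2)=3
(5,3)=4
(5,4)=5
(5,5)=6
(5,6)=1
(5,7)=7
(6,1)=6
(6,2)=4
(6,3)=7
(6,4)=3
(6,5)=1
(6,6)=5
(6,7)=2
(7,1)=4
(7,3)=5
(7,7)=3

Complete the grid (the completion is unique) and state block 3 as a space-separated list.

Block 3, plot 4: block 3 has {6, 3} and plot 4 has {4, 3, 5, 2, 1}, leaving only 7.
Block 3, plot 7: block 3 has {6, 3, 7} and plot 7 has {6, 4, 3, 5, 2, 7}, leaving only 1.
Block 3, plot 2: block 3 has {6, 3, 1, 7} and plot 2 has {6, 4, 3, 5, 7}, leaving only 2.
Block 3, plot 1: block 3 has {6, 3, 2, 1, 7} and plot 1 has {6, 4, 3}, leaving only 5.
Block 3, plot 6: block 3 has {6, 3, 5, 2, 1, 7} and plot 6 has {6, 5, 1, 7}, leaving only 4.
So block 3 reads: 5 2 6 7 3 4 1.

5 2 6 7 3 4 1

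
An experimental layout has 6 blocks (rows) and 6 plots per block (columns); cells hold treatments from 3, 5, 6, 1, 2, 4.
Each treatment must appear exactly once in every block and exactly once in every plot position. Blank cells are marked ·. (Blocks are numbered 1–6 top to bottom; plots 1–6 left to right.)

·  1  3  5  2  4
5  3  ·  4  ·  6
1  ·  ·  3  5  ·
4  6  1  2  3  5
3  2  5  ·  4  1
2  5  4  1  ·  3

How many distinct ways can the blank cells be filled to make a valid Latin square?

Block 1, plot 1: eliminating its block and plot leaves {6}.
Block 2, plot 3: eliminating its block and plot leaves {2}.
Block 2, plot 5: eliminating its block and plot leaves {1}.
Block 3, plot 2: eliminating its block and plot leaves {4}.
Block 3, plot 3: eliminating its block and plot leaves {6, 2}.
Block 3, plot 6: eliminating its block and plot leaves {2}.
Block 5, plot 4: eliminating its block and plot leaves {6}.
Block 6, plot 5: eliminating its block and plot leaves {6}.
Only one assignment across all blanks avoids any block or plot repeat, giving 1 completion.

1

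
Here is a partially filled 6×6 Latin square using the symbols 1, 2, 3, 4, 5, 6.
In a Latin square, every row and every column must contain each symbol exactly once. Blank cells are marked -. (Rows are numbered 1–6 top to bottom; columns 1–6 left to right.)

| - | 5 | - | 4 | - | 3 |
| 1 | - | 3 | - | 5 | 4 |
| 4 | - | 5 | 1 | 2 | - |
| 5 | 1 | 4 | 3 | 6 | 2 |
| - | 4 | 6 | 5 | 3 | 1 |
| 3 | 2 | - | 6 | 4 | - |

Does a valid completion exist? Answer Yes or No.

Yes

No row or column among the givens repeats a symbol, and propagating forced cells runs into no contradiction.
One valid completion exists (for instance, 6 5 2 4 1 3 / 1 6 3 2 5 4 / 4 3 5 1 2 6 / 5 1 4 3 6 2 / 2 4 6 5 3 1 / 3 2 1 6 4 5).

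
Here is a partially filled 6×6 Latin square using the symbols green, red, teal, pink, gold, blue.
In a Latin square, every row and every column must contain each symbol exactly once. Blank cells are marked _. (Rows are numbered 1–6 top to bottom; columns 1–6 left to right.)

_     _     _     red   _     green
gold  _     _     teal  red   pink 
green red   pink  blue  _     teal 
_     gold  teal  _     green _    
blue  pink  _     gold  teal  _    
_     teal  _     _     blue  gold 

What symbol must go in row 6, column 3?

Row 1, column 2: row 1 has {green, red} and column 2 has {red, teal, pink, gold}, leaving only blue.
Row 1, column 3: row 1 has {green, red, blue} and column 3 has {teal, pink}, leaving only gold.
Row 1, column 5: row 1 has {green, red, gold, blue} and column 5 has {green, red, teal, blue}, leaving only pink.
Row 1, column 1: row 1 has {green, red, pink, gold, blue} and column 1 has {green, gold, blue}, leaving only teal.
Row 2, column 2: row 2 has {red, teal, pink, gold} and column 2 has {red, teal, pink, gold, blue}, leaving only green.
Row 2, column 3: row 2 has {green, red, teal, pink, gold} and column 3 has {teal, pink, gold}, leaving only blue.
Row 3, column 5: row 3 has {green, red, teal, pink, blue} and column 5 has {green, red, teal, pink, blue}, leaving only gold.
Row 4, column 4: row 4 has {green, teal, gold} and column 4 has {red, teal, gold, blue}, leaving only pink.
Row 4, column 1: row 4 has {green, teal, pink, gold} and column 1 has {green, teal, gold, blue}, leaving only red.
Row 4, column 6: row 4 has {green, red, teal, pink, gold} and column 6 has {green, teal, pink, gold}, leaving only blue.
Row 5, column 6: row 5 has {teal, pink, gold, blue} and column 6 has {green, teal, pink, gold, blue}, leaving only red.
Row 5, column 3: row 5 has {red, teal, pink, gold, blue} and column 3 has {teal, pink, gold, blue}, leaving only green.
Row 6 already has {teal, gold, blue} and column 3 already has {green, teal, pink, gold, blue}, so row 6, column 3 must be red.

red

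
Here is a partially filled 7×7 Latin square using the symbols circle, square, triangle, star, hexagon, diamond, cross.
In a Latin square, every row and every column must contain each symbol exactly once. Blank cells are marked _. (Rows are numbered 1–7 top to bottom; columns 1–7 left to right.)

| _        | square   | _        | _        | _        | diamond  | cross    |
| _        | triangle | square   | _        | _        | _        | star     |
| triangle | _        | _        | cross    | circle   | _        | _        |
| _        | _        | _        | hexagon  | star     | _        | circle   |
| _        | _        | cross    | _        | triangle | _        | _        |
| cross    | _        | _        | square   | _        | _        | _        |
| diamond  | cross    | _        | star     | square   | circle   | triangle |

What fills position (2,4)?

Row 1, column 5: row 1 has {square, diamond, cross} and column 5 has {circle, square, triangle, star}, leaving only hexagon.
Row 4, column 1: row 4 has {circle, star, hexagon} and column 1 has {triangle, diamond, cross}, leaving only square.
Row 4, column 2: row 4 has {circle, square, star, hexagon} and column 2 has {square, triangle, cross}, leaving only diamond.
Row 4, column 3: row 4 has {circle, square, star, hexagon, diamond} and column 3 has {square, cross}, leaving only triangle.
Row 4, column 6: row 4 has {circle, square, triangle, star, hexagon, diamond} and column 6 has {circle, diamond}, leaving only cross.
Row 2, column 6: row 2 has {square, triangle, star} and column 6 has {circle, diamond, cross}, leaving only hexagon.
Row 2, column 1: row 2 has {square, triangle, star, hexagon} and column 1 has {square, triangle, diamond, cross}, leaving only circle.
Row 2 already has {circle, square, triangle, star, hexagon} and column 4 already has {square, star, hexagon, cross}, so row 2, column 4 must be diamond.

diamond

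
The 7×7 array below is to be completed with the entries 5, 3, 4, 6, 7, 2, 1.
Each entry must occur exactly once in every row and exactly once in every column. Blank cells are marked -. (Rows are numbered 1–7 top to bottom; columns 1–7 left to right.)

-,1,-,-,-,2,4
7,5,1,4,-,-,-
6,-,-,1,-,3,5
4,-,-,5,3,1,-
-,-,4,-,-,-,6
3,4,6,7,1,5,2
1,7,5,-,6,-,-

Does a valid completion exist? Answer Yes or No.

No

Row 1, column 1: row 1 has {4, 2, 1} and column 1 has {3, 4, 6, 7, 1}, so it must be 5.
Row 1, column 5: row 1 has {5, 4, 2, 1} and column 5 has {3, 6, 1}, so it must be 7.
Row 1, column 3: row 1 has {5, 4, 7, 2, 1} and column 3 has {5, 4, 6, 1}, so it must be 3.
Row 1, column 4: row 1 has {5, 3, 4, 7, 2, 1} and column 4 has {5, 4, 7, 1}, so it must be 6.
Row 2, column 5: row 2 has {5, 4, 7, 1} and column 5 has {3, 6, 7, 1}, so it must be 2.
Row 2, column 6: row 2 has {5, 4, 7, 2, 1} and column 6 has {5, 3, 2, 1}, so it must be 6.
Row 2, column 7: row 2 has {5, 4, 6, 7, 2, 1} and column 7 has {5, 4, 6, 2}, so it must be 3.
Now row 7, column 7: row 7 together with column 7 already contain {5, 3, 4, 6, 7, 2, 1} — every symbol — so nothing can go there. The grid has no valid completion.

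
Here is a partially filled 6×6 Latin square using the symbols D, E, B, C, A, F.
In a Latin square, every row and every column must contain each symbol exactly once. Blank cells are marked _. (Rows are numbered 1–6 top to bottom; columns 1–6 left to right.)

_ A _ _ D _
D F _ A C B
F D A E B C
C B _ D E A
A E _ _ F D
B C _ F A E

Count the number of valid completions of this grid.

Row 1, column 1: eliminating its row and column leaves {E}.
Row 1, column 3: eliminating its row and column leaves {E, B, C, F}.
Row 1, column 4: eliminating its row and column leaves {B, C}.
Row 1, column 6: eliminating its row and column leaves {F}.
Row 2, column 3: eliminating its row and column leaves {E}.
Row 4, column 3: eliminating its row and column leaves {F}.
Row 5, column 3: eliminating its row and column leaves {B, C}.
Row 5, column 4: eliminating its row and column leaves {B, C}.
Row 6, column 3: eliminating its row and column leaves {D}.
Enumerating the assignments across these blanks that avoid any row or column repeat gives 2 completions.

2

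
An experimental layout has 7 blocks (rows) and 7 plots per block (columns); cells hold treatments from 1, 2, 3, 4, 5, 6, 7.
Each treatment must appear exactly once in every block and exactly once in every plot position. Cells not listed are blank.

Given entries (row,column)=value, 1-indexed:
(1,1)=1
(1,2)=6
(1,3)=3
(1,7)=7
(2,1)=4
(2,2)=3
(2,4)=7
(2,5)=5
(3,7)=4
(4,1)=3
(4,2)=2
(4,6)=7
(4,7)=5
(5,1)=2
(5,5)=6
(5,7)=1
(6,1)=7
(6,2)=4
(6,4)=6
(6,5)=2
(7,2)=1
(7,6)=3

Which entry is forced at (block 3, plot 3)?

2

Block 1, plot 5: block 1 has {1, 3, 6, 7} and plot 5 has {2, 5, 6}, leaving only 4.
Block 4, plot 5: block 4 has {2, 3, 5, 7} and plot 5 has {2, 4, 5, 6}, leaving only 1.
Block 4, plot 4: block 4 has {1, 2, 3, 5, 7} and plot 4 has {6, 7}, leaving only 4.
Block 4, plot 3: block 4 has {1, 2, 3, 4, 5, 7} and plot 3 has {3}, leaving only 6.
Block 6, plot 7: block 6 has {2, 4, 6, 7} and plot 7 has {1, 4, 5, 7}, leaving only 3.
Block 7, plot 5: block 7 has {1, 3} and plot 5 has {1, 2, 4, 5, 6}, leaving only 7.
Block 3, plot 5: block 3 has {4} and plot 5 has {1, 2, 4, 5, 6, 7}, leaving only 3.
Block 3, plot 3 is narrowed to {1, 2, 5, 7}.
If it were 1, then block 6, plot 6 would be left with no valid symbol.
If it were 5, then block 6, plot 6 would be left with no valid symbol.
If it were 7, then block 3, plot 6 would be left with no valid symbol.
So block 3, plot 3 must be 2.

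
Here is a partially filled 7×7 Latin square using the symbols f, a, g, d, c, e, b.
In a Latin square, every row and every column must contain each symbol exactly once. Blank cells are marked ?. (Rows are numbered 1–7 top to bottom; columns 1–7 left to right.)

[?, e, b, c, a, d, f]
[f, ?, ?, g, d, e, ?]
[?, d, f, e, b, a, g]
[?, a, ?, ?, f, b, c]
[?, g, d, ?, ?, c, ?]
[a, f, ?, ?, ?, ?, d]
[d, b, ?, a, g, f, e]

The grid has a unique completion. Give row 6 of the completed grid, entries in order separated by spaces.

Row 6, column 4: row 6 has {f, a, d} and column 4 has {a, g, c, e}, leaving only b.
Row 6, column 6: row 6 has {f, a, d, b} and column 6 has {f, a, d, c, e, b}, leaving only g.
Row 1, column 1: row 1 has {f, a, d, c, e, b} and column 1 has {f, a, d}, leaving only g.
Row 2, column 2: row 2 has {f, g, d, e} and column 2 has {f, a, g, d, e, b}, leaving only c.
Row 2, column 3: row 2 has {f, g, d, c, e} and column 3 has {f, d, b}, leaving only a.
Row 2, column 7: row 2 has {f, a, g, d, c, e} and column 7 has {f, g, d, c, e}, leaving only b.
Row 3, column 1: row 3 has {f, a, g, d, e, b} and column 1 has {f, a, g, d}, leaving only c.
Row 4, column 1: row 4 has {f, a, c, b} and column 1 has {f, a, g, d, c}, leaving only e.
Row 4, column 3: row 4 has {f, a, c, e, b} and column 3 has {f, a, d, b}, leaving only g.
Row 4, column 4: row 4 has {f, a, g, c, e, b} and column 4 has {a, g, c, e, b}, leaving only d.
Row 5, column 1: row 5 has {g, d, c} and column 1 has {f, a, g, d, c, e}, leaving only b.
Row 5, column 4: row 5 has {g, d, c, b} and column 4 has {a, g, d, c, e, b}, leaving only f.
Row 5, column 5: row 5 has {f, g, d, c, b} and column 5 has {f, a, g, d, b}, leaving only e.
Row 6, column 5: row 6 has {f, a, g, d, b} and column 5 has {f, a, g, d, e, b}, leaving only c.
Row 6, column 3: row 6 has {f, a, g, d, c, b} and column 3 has {f, a, g, d, b}, leaving only e.
So row 6 reads: a f e b c g d.

a f e b c g d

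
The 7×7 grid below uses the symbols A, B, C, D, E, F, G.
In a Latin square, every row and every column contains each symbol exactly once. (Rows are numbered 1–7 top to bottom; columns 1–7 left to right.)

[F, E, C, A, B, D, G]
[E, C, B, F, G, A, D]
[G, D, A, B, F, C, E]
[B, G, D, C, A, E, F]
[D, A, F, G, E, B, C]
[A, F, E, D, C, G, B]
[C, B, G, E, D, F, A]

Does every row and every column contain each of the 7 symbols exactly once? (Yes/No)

Yes

Each row is a permutation of the 7 symbols, and so is each column.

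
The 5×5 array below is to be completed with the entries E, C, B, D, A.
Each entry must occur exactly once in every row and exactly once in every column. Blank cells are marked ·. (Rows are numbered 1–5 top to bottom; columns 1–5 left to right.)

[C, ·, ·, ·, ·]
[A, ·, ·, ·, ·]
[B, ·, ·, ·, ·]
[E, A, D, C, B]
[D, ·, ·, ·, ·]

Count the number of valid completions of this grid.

Row 1, column 2: eliminating its row and column leaves {E, B, D}.
Row 1, column 3: eliminating its row and column leaves {E, B, A}.
Row 1, column 4: eliminating its row and column leaves {E, B, D, A}.
Row 1, column 5: eliminating its row and column leaves {E, D, A}.
Row 2, column 2: eliminating its row and column leaves {E, C, B, D}.
Row 2, column 3: eliminating its row and column leaves {E, C, B}.
Row 2, column 4: eliminating its row and column leaves {E, B, D}.
Row 2, column 5: eliminating its row and column leaves {E, C, D}.
Row 3, column 2: eliminating its row and column leaves {E, C, D}.
Row 3, column 3: eliminating its row and column leaves {E, C, A}.
Row 3, column 4: eliminating its row and column leaves {E, D, A}.
Row 3, column 5: eliminating its row and column leaves {E, C, D, A}.
Row 5, column 2: eliminating its row and column leaves {E, C, B}.
Row 5, column 3: eliminating its row and column leaves {E, C, B, A}.
Row 5, column 4: eliminating its row and column leaves {E, B, A}.
Row 5, column 5: eliminating its row and column leaves {E, C, A}.
Enumerating the assignments across these blanks that avoid any row or column repeat gives 56 completions.

56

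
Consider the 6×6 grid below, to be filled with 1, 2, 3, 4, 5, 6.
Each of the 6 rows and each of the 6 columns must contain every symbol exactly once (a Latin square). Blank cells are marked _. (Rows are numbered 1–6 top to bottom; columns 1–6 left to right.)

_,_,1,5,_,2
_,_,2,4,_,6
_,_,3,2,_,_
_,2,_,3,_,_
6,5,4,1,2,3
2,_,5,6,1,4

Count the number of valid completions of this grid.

Row 1, column 1: eliminating its row and column leaves {3, 4}.
Row 1, column 2: eliminating its row and column leaves {3, 4, 6}.
Row 1, column 5: eliminating its row and column leaves {3, 4, 6}.
Row 2, column 1: eliminating its row and column leaves {1, 3, 5}.
Row 2, column 2: eliminating its row and column leaves {1, 3}.
Row 2, column 5: eliminating its row and column leaves {3, 5}.
Row 3, column 1: eliminating its row and column leaves {1, 4, 5}.
Row 3, column 2: eliminating its row and column leaves {1, 4, 6}.
Row 3, column 5: eliminating its row and column leaves {4, 5, 6}.
Row 3, column 6: eliminating its row and column leaves {1, 5}.
Row 4, column 1: eliminating its row and column leaves {1, 4, 5}.
Row 4, column 3: eliminating its row and column leaves {6}.
Row 4, column 5: eliminating its row and column leaves {4, 5, 6}.
Row 4, column 6: eliminating its row and column leaves {1, 5}.
Row 6, column 2: eliminating its row and column leaves {3}.
Enumerating the assignments across these blanks that avoid any row or column repeat gives 5 completions.

5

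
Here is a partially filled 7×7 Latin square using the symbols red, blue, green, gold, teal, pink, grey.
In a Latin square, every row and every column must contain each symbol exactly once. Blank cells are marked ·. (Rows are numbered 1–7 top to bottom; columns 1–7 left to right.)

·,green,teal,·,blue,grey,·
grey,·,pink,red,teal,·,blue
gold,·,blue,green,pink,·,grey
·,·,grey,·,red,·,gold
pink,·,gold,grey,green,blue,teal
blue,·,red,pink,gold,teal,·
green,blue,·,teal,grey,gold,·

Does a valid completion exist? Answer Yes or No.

Row 7, column 3: row 7 together with column 3 already contain {red, blue, green, gold, teal, pink, grey} — every symbol — so nothing can go there. The grid has no valid completion.

No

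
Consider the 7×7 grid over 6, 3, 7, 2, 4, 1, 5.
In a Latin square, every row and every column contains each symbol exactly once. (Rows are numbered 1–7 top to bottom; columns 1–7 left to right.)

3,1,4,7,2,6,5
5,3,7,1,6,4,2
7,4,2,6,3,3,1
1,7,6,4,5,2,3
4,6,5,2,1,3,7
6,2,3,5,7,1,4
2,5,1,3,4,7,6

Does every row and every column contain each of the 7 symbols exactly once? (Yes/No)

Row 3 contains 3 twice (at columns 5 and 6), so it is not a permutation.

No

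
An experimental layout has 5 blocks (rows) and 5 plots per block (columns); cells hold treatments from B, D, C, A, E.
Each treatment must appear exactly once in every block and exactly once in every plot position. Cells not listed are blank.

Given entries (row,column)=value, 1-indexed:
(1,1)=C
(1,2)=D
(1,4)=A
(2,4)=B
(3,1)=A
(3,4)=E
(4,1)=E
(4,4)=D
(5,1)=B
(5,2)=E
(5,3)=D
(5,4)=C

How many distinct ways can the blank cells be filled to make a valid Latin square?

3

Block 1, plot 3: eliminating its block and plot leaves {B, E}.
Block 1, plot 5: eliminating its block and plot leaves {B, E}.
Block 2, plot 1: eliminating its block and plot leaves {D}.
Block 2, plot 2: eliminating its block and plot leaves {C, A}.
Block 2, plot 3: eliminating its block and plot leaves {C, A, E}.
Block 2, plot 5: eliminating its block and plot leaves {D, C, A, E}.
Block 3, plot 2: eliminating its block and plot leaves {B, C}.
Block 3, plot 3: eliminating its block and plot leaves {B, C}.
Block 3, plot 5: eliminating its block and plot leaves {B, D, C}.
Block 4, plot 2: eliminating its block and plot leaves {B, C, A}.
Block 4, plot 3: eliminating its block and plot leaves {B, C, A}.
Block 4, plot 5: eliminating its block and plot leaves {B, C, A}.
Block 5, plot 5: eliminating its block and plot leaves {A}.
Enumerating the assignments across these blanks that avoid any block or plot repeat gives 3 completions.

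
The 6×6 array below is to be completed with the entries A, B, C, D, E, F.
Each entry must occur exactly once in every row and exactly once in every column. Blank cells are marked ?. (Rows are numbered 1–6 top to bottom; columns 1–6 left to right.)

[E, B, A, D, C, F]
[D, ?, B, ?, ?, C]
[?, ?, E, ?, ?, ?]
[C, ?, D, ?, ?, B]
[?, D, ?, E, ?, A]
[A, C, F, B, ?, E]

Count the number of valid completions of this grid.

Row 2, column 2: eliminating its row and column leaves {A, E, F}.
Row 2, column 4: eliminating its row and column leaves {A, F}.
Row 2, column 5: eliminating its row and column leaves {A, E, F}.
Row 3, column 1: eliminating its row and column leaves {B, F}.
Row 3, column 2: eliminating its row and column leaves {A, F}.
Row 3, column 4: eliminating its row and column leaves {A, C, F}.
Row 3, column 5: eliminating its row and column leaves {A, B, D, F}.
Row 3, column 6: eliminating its row and column leaves {D}.
Row 4, column 2: eliminating its row and column leaves {A, E, F}.
Row 4, column 4: eliminating its row and column leaves {A, F}.
Row 4, column 5: eliminating its row and column leaves {A, E, F}.
Row 5, column 1: eliminating its row and column leaves {B, F}.
Row 5, column 3: eliminating its row and column leaves {C}.
Row 5, column 5: eliminating its row and column leaves {B, F}.
Row 6, column 5: eliminating its row and column leaves {D}.
Enumerating the assignments across these blanks that avoid any row or column repeat gives 6 completions.

6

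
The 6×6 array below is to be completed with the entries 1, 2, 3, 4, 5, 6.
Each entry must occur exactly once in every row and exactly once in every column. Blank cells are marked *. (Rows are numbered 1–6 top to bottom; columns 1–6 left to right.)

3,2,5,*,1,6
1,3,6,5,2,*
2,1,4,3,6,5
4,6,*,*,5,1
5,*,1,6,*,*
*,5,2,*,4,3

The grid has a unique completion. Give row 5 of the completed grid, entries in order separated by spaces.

Row 5, column 2: row 5 has {1, 5, 6} and column 2 has {1, 2, 3, 5, 6}, leaving only 4.
Row 5, column 5: row 5 has {1, 4, 5, 6} and column 5 has {1, 2, 4, 5, 6}, leaving only 3.
Row 5, column 6: row 5 has {1, 3, 4, 5, 6} and column 6 has {1, 3, 5, 6}, leaving only 2.
So row 5 reads: 5 4 1 6 3 2.

5 4 1 6 3 2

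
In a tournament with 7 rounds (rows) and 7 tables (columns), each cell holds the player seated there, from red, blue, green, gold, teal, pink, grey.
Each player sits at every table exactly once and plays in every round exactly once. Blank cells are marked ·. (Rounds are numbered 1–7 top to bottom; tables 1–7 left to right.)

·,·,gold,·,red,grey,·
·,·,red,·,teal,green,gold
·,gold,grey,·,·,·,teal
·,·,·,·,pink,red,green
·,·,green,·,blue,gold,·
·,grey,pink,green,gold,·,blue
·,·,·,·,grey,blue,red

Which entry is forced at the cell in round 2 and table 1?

Round 1, table 7: round 1 has {red, gold, grey} and table 7 has {red, blue, green, gold, teal}, leaving only pink.
Round 3, table 5: round 3 has {gold, teal, grey} and table 5 has {red, blue, gold, teal, pink, grey}, leaving only green.
Round 3, table 6: round 3 has {green, gold, teal, grey} and table 6 has {red, blue, green, gold, grey}, leaving only pink.
Round 5, table 7: round 5 has {blue, green, gold} and table 7 has {red, blue, green, gold, teal, pink}, leaving only grey.
Round 6, table 6: round 6 has {blue, green, gold, pink, grey} and table 6 has {red, blue, green, gold, pink, grey}, leaving only teal.
Round 6, table 1: round 6 has {blue, green, gold, teal, pink, grey} and table 1 has {}, leaving only red.
Round 3, table 1: round 3 has {green, gold, teal, pink, grey} and table 1 has {red}, leaving only blue.
Round 3, table 4: round 3 has {blue, green, gold, teal, pink, grey} and table 4 has {green}, leaving only red.
Round 7, table 3: round 7 has {red, blue, grey} and table 3 has {red, green, gold, pink, grey}, leaving only teal.
Round 4, table 3: round 4 has {red, green, pink} and table 3 has {red, green, gold, teal, pink, grey}, leaving only blue.
Round 4, table 2: round 4 has {red, blue, green, pink} and table 2 has {gold, grey}, leaving only teal.
Round 2, table 1 is narrowed to {pink, grey}.
If it were pink, then round 5, table 1 would be left with no valid symbol.
So round 2, table 1 must be grey.

grey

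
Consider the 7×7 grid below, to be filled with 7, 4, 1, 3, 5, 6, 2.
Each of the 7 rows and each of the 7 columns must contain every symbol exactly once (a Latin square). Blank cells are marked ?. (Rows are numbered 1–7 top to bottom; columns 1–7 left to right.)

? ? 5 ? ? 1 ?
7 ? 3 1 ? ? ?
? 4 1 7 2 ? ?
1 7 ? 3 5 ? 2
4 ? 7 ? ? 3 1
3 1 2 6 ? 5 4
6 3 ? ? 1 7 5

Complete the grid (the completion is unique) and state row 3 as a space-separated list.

Row 3, column 1: row 3 has {7, 4, 1, 2} and column 1 has {7, 4, 1, 3, 6}, leaving only 5.
Row 3, column 6: row 3 has {7, 4, 1, 5, 2} and column 6 has {7, 1, 3, 5}, leaving only 6.
Row 3, column 7: row 3 has {7, 4, 1, 5, 6, 2} and column 7 has {4, 1, 5, 2}, leaving only 3.
So row 3 reads: 5 4 1 7 2 6 3.

5 4 1 7 2 6 3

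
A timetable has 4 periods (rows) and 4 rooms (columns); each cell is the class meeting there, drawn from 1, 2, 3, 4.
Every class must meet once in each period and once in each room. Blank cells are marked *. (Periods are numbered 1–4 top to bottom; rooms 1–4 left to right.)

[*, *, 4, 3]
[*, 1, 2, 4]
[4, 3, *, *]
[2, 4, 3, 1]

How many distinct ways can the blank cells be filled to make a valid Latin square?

1

Period 1, room 1: eliminating its period and room leaves {1}.
Period 1, room 2: eliminating its period and room leaves {2}.
Period 2, room 1: eliminating its period and room leaves {3}.
Period 3, room 3: eliminating its period and room leaves {1}.
Period 3, room 4: eliminating its period and room leaves {2}.
Only one assignment across all blanks avoids any period or room repeat, giving 1 completion.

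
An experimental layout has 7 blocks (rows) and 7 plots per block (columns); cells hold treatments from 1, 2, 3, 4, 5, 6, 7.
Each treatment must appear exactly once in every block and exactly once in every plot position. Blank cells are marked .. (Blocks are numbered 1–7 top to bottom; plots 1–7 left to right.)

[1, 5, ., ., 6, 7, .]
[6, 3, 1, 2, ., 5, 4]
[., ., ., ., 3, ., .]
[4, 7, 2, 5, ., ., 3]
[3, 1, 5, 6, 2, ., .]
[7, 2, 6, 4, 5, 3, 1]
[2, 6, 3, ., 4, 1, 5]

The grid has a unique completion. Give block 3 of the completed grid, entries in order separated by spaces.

5 4 7 1 3 2 6

Block 3, plot 1: block 3 has {3} and plot 1 has {1, 2, 3, 4, 6, 7}, leaving only 5.
Block 3, plot 2: block 3 has {3, 5} and plot 2 has {1, 2, 3, 5, 6, 7}, leaving only 4.
Block 3, plot 3: block 3 has {3, 4, 5} and plot 3 has {1, 2, 3, 5, 6}, leaving only 7.
Block 3, plot 4: block 3 has {3, 4, 5, 7} and plot 4 has {2, 4, 5, 6}, leaving only 1.
Block 1, plot 3: block 1 has {1, 5, 6, 7} and plot 3 has {1, 2, 3, 5, 6, 7}, leaving only 4.
Block 1, plot 4: block 1 has {1, 4, 5, 6, 7} and plot 4 has {1, 2, 4, 5, 6}, leaving only 3.
Block 1, plot 7: block 1 has {1, 3, 4, 5, 6, 7} and plot 7 has {1, 3, 4, 5}, leaving only 2.
Block 3, plot 7: block 3 has {1, 3, 4, 5, 7} and plot 7 has {1, 2, 3, 4, 5}, leaving only 6.
Block 3, plot 6: block 3 has {1, 3, 4, 5, 6, 7} and plot 6 has {1, 3, 5, 7}, leaving only 2.
So block 3 reads: 5 4 7 1 3 2 6.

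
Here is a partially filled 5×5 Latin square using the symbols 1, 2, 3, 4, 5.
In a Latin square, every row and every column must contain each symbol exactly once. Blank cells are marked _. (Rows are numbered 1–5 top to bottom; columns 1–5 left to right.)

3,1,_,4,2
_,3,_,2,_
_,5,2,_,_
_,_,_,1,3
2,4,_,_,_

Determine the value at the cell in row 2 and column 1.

Row 1, column 3: row 1 has {1, 2, 3, 4} and column 3 has {2}, leaving only 5.
Row 3, column 4: row 3 has {2, 5} and column 4 has {1, 2, 4}, leaving only 3.
Row 4, column 2: row 4 has {1, 3} and column 2 has {1, 3, 4, 5}, leaving only 2.
Row 4, column 3: row 4 has {1, 2, 3} and column 3 has {2, 5}, leaving only 4.
Row 2, column 3: row 2 has {2, 3} and column 3 has {2, 4, 5}, leaving only 1.
Row 4, column 1: row 4 has {1, 2, 3, 4} and column 1 has {2, 3}, leaving only 5.
Row 2 already has {1, 2, 3} and column 1 already has {2, 3, 5}, so row 2, column 1 must be 4.

4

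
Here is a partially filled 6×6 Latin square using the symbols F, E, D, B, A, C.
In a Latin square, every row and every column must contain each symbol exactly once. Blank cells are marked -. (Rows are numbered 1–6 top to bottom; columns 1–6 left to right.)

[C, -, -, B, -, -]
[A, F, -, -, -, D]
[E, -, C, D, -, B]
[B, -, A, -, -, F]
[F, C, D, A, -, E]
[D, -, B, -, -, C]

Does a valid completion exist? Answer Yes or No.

Row 1, column 6: row 1 has {B, C} and column 6 has {F, E, D, B, C}, so it must be A.
Row 2, column 3: row 2 has {F, D, A} and column 3 has {D, B, A, C}, so it must be E.
Row 1, column 3: row 1 has {B, A, C} and column 3 has {E, D, B, A, C}, so it must be F.
Row 2, column 4: row 2 has {F, E, D, A} and column 4 has {D, B, A}, so it must be C.
Row 2, column 5: row 2 has {F, E, D, A, C} and column 5 has {}, so it must be B.
Now row 5, column 5: row 5 together with column 5 already contain {F, E, D, B, A, C} — every symbol — so nothing can go there. The grid has no valid completion.

No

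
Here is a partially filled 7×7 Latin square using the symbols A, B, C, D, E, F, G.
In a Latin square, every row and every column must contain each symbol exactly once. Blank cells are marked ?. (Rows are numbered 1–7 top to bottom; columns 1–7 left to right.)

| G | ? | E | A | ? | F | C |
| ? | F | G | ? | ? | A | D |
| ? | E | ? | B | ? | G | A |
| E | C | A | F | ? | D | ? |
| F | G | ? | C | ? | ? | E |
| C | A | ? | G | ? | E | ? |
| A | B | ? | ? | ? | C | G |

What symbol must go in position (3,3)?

Row 1, column 2: row 1 has {A, C, E, F, G} and column 2 has {A, B, C, E, F, G}, leaving only D.
Row 1, column 5: row 1 has {A, C, D, E, F, G} and column 5 has {}, leaving only B.
Row 2, column 1: row 2 has {A, D, F, G} and column 1 has {A, C, E, F, G}, leaving only B.
Row 2, column 4: row 2 has {A, B, D, F, G} and column 4 has {A, B, C, F, G}, leaving only E.
Row 2, column 5: row 2 has {A, B, D, E, F, G} and column 5 has {B}, leaving only C.
Row 3, column 1: row 3 has {A, B, E, G} and column 1 has {A, B, C, E, F, G}, leaving only D.
Row 3, column 5: row 3 has {A, B, D, E, G} and column 5 has {B, C}, leaving only F.
Row 3 already has {A, B, D, E, F, G} and column 3 already has {A, E, G}, so row 3, column 3 must be C.

C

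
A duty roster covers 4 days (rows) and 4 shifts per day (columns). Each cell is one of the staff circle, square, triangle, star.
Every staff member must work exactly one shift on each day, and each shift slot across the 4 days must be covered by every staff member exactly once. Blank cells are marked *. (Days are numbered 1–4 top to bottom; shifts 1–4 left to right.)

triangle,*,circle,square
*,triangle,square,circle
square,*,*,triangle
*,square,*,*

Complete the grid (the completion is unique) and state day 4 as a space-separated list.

circle square triangle star

Day 4, shift 4: day 4 has {square} and shift 4 has {circle, square, triangle}, leaving only star.
Day 4, shift 1: day 4 has {square, star} and shift 1 has {square, triangle}, leaving only circle.
Day 4, shift 3: day 4 has {circle, square, star} and shift 3 has {circle, square}, leaving only triangle.
So day 4 reads: circle square triangle star.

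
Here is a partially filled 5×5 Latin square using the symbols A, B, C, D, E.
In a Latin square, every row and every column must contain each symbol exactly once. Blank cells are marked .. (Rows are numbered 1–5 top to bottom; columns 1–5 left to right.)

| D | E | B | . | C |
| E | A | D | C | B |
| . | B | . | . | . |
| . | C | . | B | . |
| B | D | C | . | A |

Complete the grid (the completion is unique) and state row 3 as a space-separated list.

C B A D E

Row 1, column 4: row 1 has {B, C, D, E} and column 4 has {B, C}, leaving only A.
Row 4, column 1: row 4 has {B, C} and column 1 has {B, D, E}, leaving only A.
Row 3, column 1: row 3 has {B} and column 1 has {A, B, D, E}, leaving only C.
Row 4, column 3: row 4 has {A, B, C} and column 3 has {B, C, D}, leaving only E.
Row 3, column 3: row 3 has {B, C} and column 3 has {B, C, D, E}, leaving only A.
Row 4, column 5: row 4 has {A, B, C, E} and column 5 has {A, B, C}, leaving only D.
Row 3, column 5: row 3 has {A, B, C} and column 5 has {A, B, C, D}, leaving only E.
Row 3, column 4: row 3 has {A, B, C, E} and column 4 has {A, B, C}, leaving only D.
So row 3 reads: C B A D E.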